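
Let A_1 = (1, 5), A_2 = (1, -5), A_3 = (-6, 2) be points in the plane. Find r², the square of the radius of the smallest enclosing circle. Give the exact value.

Side lengths²: A_1A_2² = 100, A_1A_3² = 58, A_2A_3² = 98.
Since A_1A_2² = 100 < 98 + 58 = 156, the triangle is acute, so the smallest enclosing circle is the circumcircle.
Circumcentre = (-1, 0), r² = 29.

29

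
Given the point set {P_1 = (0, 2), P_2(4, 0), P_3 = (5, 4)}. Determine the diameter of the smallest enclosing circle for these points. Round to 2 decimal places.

Side lengths²: P_1P_2² = 20, P_1P_3² = 29, P_2P_3² = 17.
Since P_1P_3² = 29 < 20 + 17 = 37, the triangle is acute, so the smallest enclosing circle is the circumcircle.
Circumcentre = (49/18, 22/9), r² = 2465/324.
Diameter = 2r = 2√(2465/324) ≈ 5.52.

5.52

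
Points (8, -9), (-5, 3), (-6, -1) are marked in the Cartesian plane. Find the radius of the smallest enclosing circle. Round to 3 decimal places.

Call the three points A, B, C in the order given.
Side lengths²: AB² = 313, AC² = 260, BC² = 17.
Since AB² = 313 ≥ 260 + 17 = 277, the angle opposite AB is not acute, so the smallest enclosing circle has AB as diameter.
Centre = midpoint of AB = (1.5, -3), r² = 313/4 = 78.25.
r = √(78.25) ≈ 8.846.

8.846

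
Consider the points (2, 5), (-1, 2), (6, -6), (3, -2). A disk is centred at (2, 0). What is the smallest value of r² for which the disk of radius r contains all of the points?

The required radius is the distance from (2, 0) to the farthest point.
Squared distances: 25, 13, 52, 5.
Maximum is 52, attained at (6, -6).

52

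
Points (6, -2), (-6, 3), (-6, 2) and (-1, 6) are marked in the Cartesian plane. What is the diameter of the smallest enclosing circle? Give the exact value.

13

By Welzl's lemma the MEC is supported by two points (diametrically opposite) or three points (on a circumcircle).
The farthest pair is (6, -2)–(-6, 3) with squared distance 169. The circle on this segment as diameter has centre (0, 0.5) and r² = 169/4 = 42.25.
Check (-6, 2): distance² to centre = 38.25 ≤ 42.25, so it lies inside.
All remaining points lie in this disk, and no smaller disk contains both endpoints, so this is the minimum enclosing circle.
Diameter = 2r = 2√(42.25) = 13.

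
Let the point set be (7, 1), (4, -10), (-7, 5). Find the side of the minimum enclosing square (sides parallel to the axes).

The bounding box has width 14 and height 15.
An axis-aligned square enclosing the set must have side ≥ max(width, height).
So the minimum side is max(14, 15) = 15.

15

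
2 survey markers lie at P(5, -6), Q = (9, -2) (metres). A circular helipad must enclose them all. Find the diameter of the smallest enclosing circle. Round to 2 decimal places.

The smallest circle enclosing two points has them as diameter endpoints.
Centre = midpoint = (7, -4); r² = |PQ|²/4 = 32/4 = 8.
Diameter = 2r = 2√8 ≈ 5.66.

5.66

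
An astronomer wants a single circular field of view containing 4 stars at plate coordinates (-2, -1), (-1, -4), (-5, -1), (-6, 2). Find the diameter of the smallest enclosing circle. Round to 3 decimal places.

By Welzl's lemma the MEC is supported by two points (diametrically opposite) or three points (on a circumcircle).
The farthest pair is (-1, -4)–(-6, 2) with squared distance 61. The circle on this segment as diameter has centre (-3.5, -1) and r² = 61/4 = 15.25.
Check (-2, -1): distance² to centre = 2.25 ≤ 15.25, so it lies inside.
All remaining points lie in this disk, and no smaller disk contains both endpoints, so this is the minimum enclosing circle.
Diameter = 2r = 2√(15.25) ≈ 7.810.

7.810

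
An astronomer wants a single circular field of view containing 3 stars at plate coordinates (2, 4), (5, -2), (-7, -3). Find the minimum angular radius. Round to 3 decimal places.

Call the three points A, B, C in the order given.
Side lengths²: AB² = 45, AC² = 130, BC² = 145.
Since BC² = 145 < 130 + 45 = 175, the triangle is acute, so the smallest enclosing circle is the circumcircle.
Circumcentre = (-1.1, -1.3), r² = 37.7.
r = √(37.7) ≈ 6.140.

6.140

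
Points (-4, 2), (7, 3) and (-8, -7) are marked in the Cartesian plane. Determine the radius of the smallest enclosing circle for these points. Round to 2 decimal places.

Call the three points A, B, C in the order given.
Side lengths²: AB² = 122, AC² = 97, BC² = 325.
Since BC² = 325 ≥ 122 + 97 = 219, the angle opposite BC is not acute, so the smallest enclosing circle has BC as diameter.
Centre = midpoint of BC = (-0.5, -2), r² = 325/4 = 81.25.
r = √(81.25) ≈ 9.01.

9.01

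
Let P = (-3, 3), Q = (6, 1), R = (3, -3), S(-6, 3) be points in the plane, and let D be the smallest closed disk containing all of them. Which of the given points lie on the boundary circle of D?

Q, S

A smallest enclosing disk is always determined by at most three of the input points on its boundary.
The farthest pair is Q–S with squared distance 148. The circle on this segment as diameter has centre (0, 2) and r² = 148/4 = 37.
Check P: distance² to centre = 10 ≤ 37, so it lies inside.
All remaining points lie in this disk, and no smaller disk contains both endpoints, so this is the minimum enclosing circle.
The points at distance exactly r from the centre are Q, S — 2 points.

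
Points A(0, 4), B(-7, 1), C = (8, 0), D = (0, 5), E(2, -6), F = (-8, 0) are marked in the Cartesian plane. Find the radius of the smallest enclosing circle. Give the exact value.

A smallest enclosing disk is always determined by at most three of the input points on its boundary.
The farthest pair is C–F with squared distance 256. The circle on this segment as diameter has centre (0, 0) and r² = 256/4 = 64.
Check A: distance² to centre = 16 ≤ 64, so it lies inside.
All remaining points lie in this disk, and no smaller disk contains both endpoints, so this is the minimum enclosing circle.
r = √64 = 8.

8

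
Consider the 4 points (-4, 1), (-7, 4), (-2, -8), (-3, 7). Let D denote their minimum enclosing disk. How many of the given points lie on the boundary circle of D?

The farthest pair is (-2, -8)–(-3, 7) with squared distance 226. The circle on this segment as diameter has centre (-2.5, -0.5) and r² = 226/4 = 56.5.
Check (-4, 1): distance² to centre = 4.5 ≤ 56.5, so it lies inside.
All remaining points lie in this disk, and no smaller disk contains both endpoints, so this is the minimum enclosing circle.
The points at distance exactly r from the centre are (-2, -8), (-3, 7) — 2 points.

2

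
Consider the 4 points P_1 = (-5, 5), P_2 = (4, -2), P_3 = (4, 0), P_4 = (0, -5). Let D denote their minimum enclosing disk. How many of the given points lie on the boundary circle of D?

3

A smallest enclosing disk is always determined by at most three of the input points on its boundary.
The minimum enclosing circle is determined by three boundary points: P_1, P_2, P_4.
Their circumcentre is (-25/22, 15/22) with r² = 8125/242.
The farthest remaining point P_3 is at distance² 6497/242 ≤ 8125/242.
The points at distance exactly r from the centre are P_1, P_2, P_4 — 3 points.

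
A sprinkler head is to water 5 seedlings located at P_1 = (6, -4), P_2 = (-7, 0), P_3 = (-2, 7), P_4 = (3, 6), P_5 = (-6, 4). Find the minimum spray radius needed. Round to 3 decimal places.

A smallest enclosing disk is always determined by at most three of the input points on its boundary.
The minimum enclosing circle is determined by three boundary points: P_1, P_3, P_5.
Their circumcentre is (1/17, 3/34) with r² = 60125/1156.
The farthest remaining point P_2 is at distance² 57609/1156 ≤ 60125/1156.
r = √(60125/1156) ≈ 7.212.

7.212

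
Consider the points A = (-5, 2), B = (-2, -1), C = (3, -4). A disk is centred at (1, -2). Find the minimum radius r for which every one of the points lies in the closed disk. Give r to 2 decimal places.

The required radius is the distance from (1, -2) to the farthest point.
Squared distances: 52, 10, 8.
Maximum is 52, attained at A.
r = √52 ≈ 7.21.

7.21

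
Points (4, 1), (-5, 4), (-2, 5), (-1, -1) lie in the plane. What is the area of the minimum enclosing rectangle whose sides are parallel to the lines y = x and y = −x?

42

In coordinates u = x + y, v = x − y the rectangle is axis-aligned; the map (x,y)→(u,v) scales areas by 2.
u-values: 5, -1, 3, -2; range = 5 − (-2) = 7.
v-values: 3, -9, -7, 0; range = 3 − (-9) = 12.
Area = (7 × 12) / 2 = 42.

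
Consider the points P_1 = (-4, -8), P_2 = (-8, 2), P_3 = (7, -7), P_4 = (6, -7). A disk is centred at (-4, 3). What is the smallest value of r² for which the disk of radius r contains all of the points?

The required radius is the distance from (-4, 3) to the farthest point.
Squared distances: 121, 17, 221, 200.
Maximum is 221, attained at P_3.

221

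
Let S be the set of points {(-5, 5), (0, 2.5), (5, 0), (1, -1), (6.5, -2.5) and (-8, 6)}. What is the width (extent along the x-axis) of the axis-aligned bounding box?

14.5

max x = 6.5, min x = -8, so width = 14.5.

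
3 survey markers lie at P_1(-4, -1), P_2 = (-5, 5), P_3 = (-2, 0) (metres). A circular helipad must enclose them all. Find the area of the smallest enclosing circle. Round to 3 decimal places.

Side lengths²: P_1P_2² = 37, P_1P_3² = 5, P_2P_3² = 34.
Since P_1P_2² = 37 < 34 + 5 = 39, the triangle is acute, so the smallest enclosing circle is the circumcircle.
Circumcentre = (-111/26, 53/26), r² = 3145/338.
Area = π·r² = π·3145/338 ≈ 29.232.

29.232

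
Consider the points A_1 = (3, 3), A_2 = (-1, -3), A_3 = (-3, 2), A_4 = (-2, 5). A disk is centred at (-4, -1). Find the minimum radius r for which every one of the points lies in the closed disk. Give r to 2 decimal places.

The required radius is the distance from (-4, -1) to the farthest point.
Squared distances: 65, 13, 10, 40.
Maximum is 65, attained at A_1.
r = √65 ≈ 8.06.

8.06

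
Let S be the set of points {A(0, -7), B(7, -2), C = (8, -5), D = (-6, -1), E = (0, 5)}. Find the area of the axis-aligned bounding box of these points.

x ranges over [-6, 8], width 14.
y ranges over [-7, 5], height 12.
Area = 14 × 12 = 168.

168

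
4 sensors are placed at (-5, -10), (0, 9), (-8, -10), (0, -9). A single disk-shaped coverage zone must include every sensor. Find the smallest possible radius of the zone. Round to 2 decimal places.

By Welzl's lemma the MEC is supported by two points (diametrically opposite) or three points (on a circumcircle).
The farthest pair is (0, 9)–(-8, -10) with squared distance 425. The circle on this segment as diameter has centre (-4, -0.5) and r² = 425/4 = 106.25.
Check (-5, -10): distance² to centre = 91.25 ≤ 106.25, so it lies inside.
All remaining points lie in this disk, and no smaller disk contains both endpoints, so this is the minimum enclosing circle.
r = √(106.25) ≈ 10.31.

10.31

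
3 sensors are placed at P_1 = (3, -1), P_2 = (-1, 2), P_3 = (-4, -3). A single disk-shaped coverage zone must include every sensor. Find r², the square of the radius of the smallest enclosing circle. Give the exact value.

22525/1682

Side lengths²: P_1P_2² = 25, P_1P_3² = 53, P_2P_3² = 34.
Since P_1P_3² = 53 < 34 + 25 = 59, the triangle is acute, so the smallest enclosing circle is the circumcircle.
Circumcentre = (-35/58, -95/58), r² = 22525/1682.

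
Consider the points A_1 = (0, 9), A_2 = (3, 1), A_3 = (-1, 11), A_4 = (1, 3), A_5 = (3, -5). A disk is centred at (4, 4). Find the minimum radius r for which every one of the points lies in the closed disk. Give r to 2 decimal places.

The required radius is the distance from (4, 4) to the farthest point.
Squared distances: 41, 10, 74, 10, 82.
Maximum is 82, attained at A_5.
r = √82 ≈ 9.06.

9.06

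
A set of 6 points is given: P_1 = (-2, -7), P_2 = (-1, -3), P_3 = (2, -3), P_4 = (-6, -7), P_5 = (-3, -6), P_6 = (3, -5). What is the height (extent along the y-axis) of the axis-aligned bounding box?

max y = -3, min y = -7, so height = 4.

4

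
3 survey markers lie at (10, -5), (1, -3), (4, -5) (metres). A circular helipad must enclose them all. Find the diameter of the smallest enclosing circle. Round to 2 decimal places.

9.22

Call the three points A, B, C in the order given.
Side lengths²: AB² = 85, AC² = 36, BC² = 13.
Since AB² = 85 ≥ 36 + 13 = 49, the angle opposite AB is not acute, so the smallest enclosing circle has AB as diameter.
Centre = midpoint of AB = (5.5, -4), r² = 85/4 = 21.25.
Diameter = 2r = 2√(21.25) ≈ 9.22.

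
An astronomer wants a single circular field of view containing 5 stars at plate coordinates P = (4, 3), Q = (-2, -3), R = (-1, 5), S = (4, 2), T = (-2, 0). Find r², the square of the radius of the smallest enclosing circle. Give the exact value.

The minimum enclosing circle is determined by three boundary points: P, Q, R.
Their circumcentre is (3/14, 11/14) with r² = 1885/98.
The farthest remaining point S is at distance² 1549/98 ≤ 1885/98.

1885/98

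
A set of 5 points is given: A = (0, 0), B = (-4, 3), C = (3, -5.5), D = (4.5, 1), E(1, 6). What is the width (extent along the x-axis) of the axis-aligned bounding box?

8.5

max x = 4.5, min x = -4, so width = 8.5.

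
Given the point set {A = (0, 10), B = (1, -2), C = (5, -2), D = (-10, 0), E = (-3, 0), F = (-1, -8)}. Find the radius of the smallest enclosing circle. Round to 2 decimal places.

9.03

A smallest enclosing disk is always determined by at most three of the input points on its boundary.
The minimum enclosing circle is determined by three boundary points: A, D, F.
Their circumcentre is (-35/34, 35/34) with r² = 47125/578.
The farthest remaining point C is at distance² 26317/578 ≤ 47125/578.
r = √(47125/578) ≈ 9.03.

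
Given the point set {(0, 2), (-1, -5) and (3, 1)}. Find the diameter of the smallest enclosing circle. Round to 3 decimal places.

Call the three points A, B, C in the order given.
Side lengths²: AB² = 50, AC² = 10, BC² = 52.
Since BC² = 52 < 50 + 10 = 60, the triangle is acute, so the smallest enclosing circle is the circumcircle.
Circumcentre = (5/11, -18/11), r² = 1625/121.
Diameter = 2r = 2√(1625/121) ≈ 7.329.

7.329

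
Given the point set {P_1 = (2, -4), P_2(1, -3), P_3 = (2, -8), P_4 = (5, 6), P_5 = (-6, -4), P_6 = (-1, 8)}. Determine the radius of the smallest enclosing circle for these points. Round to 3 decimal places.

8.139

The minimum enclosing circle of a finite set is fixed by two of the points (as a diameter) or three (as a circumcircle).
The farthest pair is P_3–P_6 with squared distance 265. The circle on this segment as diameter has centre (0.5, 0) and r² = 265/4 = 66.25.
Check P_1: distance² to centre = 18.25 ≤ 66.25, so it lies inside.
All remaining points lie in this disk, and no smaller disk contains both endpoints, so this is the minimum enclosing circle.
r = √(66.25) ≈ 8.139.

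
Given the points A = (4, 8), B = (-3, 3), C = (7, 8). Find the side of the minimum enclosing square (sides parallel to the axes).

10

The bounding box has width 10 and height 5.
An axis-aligned square enclosing the set must have side ≥ max(width, height).
So the minimum side is max(10, 5) = 10.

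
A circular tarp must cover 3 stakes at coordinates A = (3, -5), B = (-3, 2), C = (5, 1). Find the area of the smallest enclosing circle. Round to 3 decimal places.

Side lengths²: AB² = 85, AC² = 40, BC² = 65.
Since AB² = 85 < 65 + 40 = 105, the triangle is acute, so the smallest enclosing circle is the circumcircle.
Circumcentre = (0.7, -0.9), r² = 22.1.
Area = π·r² = π·22.1 ≈ 69.429.

69.429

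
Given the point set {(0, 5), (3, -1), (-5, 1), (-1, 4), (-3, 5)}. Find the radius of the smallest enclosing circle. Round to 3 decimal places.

A smallest enclosing disk is always determined by at most three of the input points on its boundary.
The minimum enclosing circle is determined by three boundary points: (3, -1), (-5, 1), (-3, 5).
Their circumcentre is (-2/3, 4/3) with r² = 170/9.
The farthest remaining point (0, 5) is at distance² 125/9 ≤ 170/9.
r = √(170/9) ≈ 4.346.

4.346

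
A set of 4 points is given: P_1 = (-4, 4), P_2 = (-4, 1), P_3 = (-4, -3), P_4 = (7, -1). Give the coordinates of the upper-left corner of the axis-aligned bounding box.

(-4, 4)

x-range [-4, 7], y-range [-3, 4].
The upper-left corner is (-4, 4).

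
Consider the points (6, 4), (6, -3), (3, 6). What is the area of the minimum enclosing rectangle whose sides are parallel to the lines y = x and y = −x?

In coordinates u = x + y, v = x − y the rectangle is axis-aligned; the map (x,y)→(u,v) scales areas by 2.
u-values: 10, 3, 9; range = 10 − 3 = 7.
v-values: 2, 9, -3; range = 9 − (-3) = 12.
Area = (7 × 12) / 2 = 42.

42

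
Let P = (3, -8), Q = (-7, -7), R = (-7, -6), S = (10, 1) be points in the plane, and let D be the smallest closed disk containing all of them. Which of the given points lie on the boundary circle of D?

The farthest pair is Q–S with squared distance 353. The circle on this segment as diameter has centre (1.5, -3) and r² = 353/4 = 88.25.
Check P: distance² to centre = 27.25 ≤ 88.25, so it lies inside.
All remaining points lie in this disk, and no smaller disk contains both endpoints, so this is the minimum enclosing circle.
The points at distance exactly r from the centre are Q, S — 2 points.

Q, S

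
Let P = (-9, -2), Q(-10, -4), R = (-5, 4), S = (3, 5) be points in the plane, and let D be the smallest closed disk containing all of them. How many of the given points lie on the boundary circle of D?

2

A smallest enclosing disk is always determined by at most three of the input points on its boundary.
The farthest pair is Q–S with squared distance 250. The circle on this segment as diameter has centre (-3.5, 0.5) and r² = 250/4 = 62.5.
Check P: distance² to centre = 36.5 ≤ 62.5, so it lies inside.
All remaining points lie in this disk, and no smaller disk contains both endpoints, so this is the minimum enclosing circle.
The points at distance exactly r from the centre are Q, S — 2 points.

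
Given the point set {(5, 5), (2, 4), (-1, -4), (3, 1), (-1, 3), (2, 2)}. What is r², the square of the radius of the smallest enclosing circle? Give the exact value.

29.25

A smallest enclosing disk is always determined by at most three of the input points on its boundary.
The farthest pair is (5, 5)–(-1, -4) with squared distance 117. The circle on this segment as diameter has centre (2, 0.5) and r² = 117/4 = 29.25.
Check (2, 4): distance² to centre = 12.25 ≤ 29.25, so it lies inside.
All remaining points lie in this disk, and no smaller disk contains both endpoints, so this is the minimum enclosing circle.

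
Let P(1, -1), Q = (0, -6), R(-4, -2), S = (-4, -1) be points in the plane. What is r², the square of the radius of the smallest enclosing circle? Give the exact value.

10.66

The minimum enclosing circle of a finite set is fixed by two of the points (as a diameter) or three (as a circumcircle).
The minimum enclosing circle is determined by three boundary points: P, Q, S.
Their circumcentre is (-1.5, -3.1) with r² = 10.66.
The farthest remaining point R is at distance² 7.46 ≤ 10.66.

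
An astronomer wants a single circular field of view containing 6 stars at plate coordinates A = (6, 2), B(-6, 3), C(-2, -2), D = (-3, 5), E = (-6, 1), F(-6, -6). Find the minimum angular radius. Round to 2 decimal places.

By Welzl's lemma the MEC is supported by two points (diametrically opposite) or three points (on a circumcircle).
The minimum enclosing circle is determined by three boundary points: A, B, F.
Their circumcentre is (-1/3, -1.5) with r² = 1885/36.
The farthest remaining point D is at distance² 1777/36 ≤ 1885/36.
r = √(1885/36) ≈ 7.24.

7.24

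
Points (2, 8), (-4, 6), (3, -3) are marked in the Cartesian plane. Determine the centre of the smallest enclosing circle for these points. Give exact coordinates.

(19/34, 79/34)

Call the three points A, B, C in the order given.
Side lengths²: AB² = 40, AC² = 122, BC² = 130.
Since BC² = 130 < 122 + 40 = 162, the triangle is acute, so the smallest enclosing circle is the circumcircle.
Circumcentre = (19/34, 79/34), r² = 19825/578.
Centre = (19/34, 79/34).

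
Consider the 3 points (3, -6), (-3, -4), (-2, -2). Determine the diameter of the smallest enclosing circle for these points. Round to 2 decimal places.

6.47

Call the three points A, B, C in the order given.
Side lengths²: AB² = 40, AC² = 41, BC² = 5.
Since AC² = 41 < 40 + 5 = 45, the triangle is acute, so the smallest enclosing circle is the circumcircle.
Circumcentre = (3/14, -61/14), r² = 1025/98.
Diameter = 2r = 2√(1025/98) ≈ 6.47.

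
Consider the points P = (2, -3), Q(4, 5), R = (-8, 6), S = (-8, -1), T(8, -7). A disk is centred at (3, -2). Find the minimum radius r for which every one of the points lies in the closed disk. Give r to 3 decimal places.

The required radius is the distance from (3, -2) to the farthest point.
Squared distances: 2, 50, 185, 122, 50.
Maximum is 185, attained at R.
r = √185 ≈ 13.601.

13.601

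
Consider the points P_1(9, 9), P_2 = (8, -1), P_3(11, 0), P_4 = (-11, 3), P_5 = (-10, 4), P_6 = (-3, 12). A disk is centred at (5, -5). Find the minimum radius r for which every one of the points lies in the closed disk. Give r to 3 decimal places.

18.788

The required radius is the distance from (5, -5) to the farthest point.
Squared distances: 212, 25, 61, 320, 306, 353.
Maximum is 353, attained at P_6.
r = √353 ≈ 18.788.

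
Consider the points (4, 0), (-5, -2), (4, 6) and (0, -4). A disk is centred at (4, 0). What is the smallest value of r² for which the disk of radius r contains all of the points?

The required radius is the distance from (4, 0) to the farthest point.
Squared distances: 0, 85, 36, 32.
Maximum is 85, attained at (-5, -2).

85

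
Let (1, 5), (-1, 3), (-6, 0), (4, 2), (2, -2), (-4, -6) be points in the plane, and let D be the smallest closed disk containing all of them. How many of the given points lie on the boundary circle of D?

The minimum enclosing circle of a finite set is fixed by two of the points (as a diameter) or three (as a circumcircle).
The farthest pair is (1, 5)–(-4, -6) with squared distance 146. The circle on this segment as diameter has centre (-1.5, -0.5) and r² = 146/4 = 36.5.
Check (-1, 3): distance² to centre = 12.5 ≤ 36.5, so it lies inside.
All remaining points lie in this disk, and no smaller disk contains both endpoints, so this is the minimum enclosing circle.
The points at distance exactly r from the centre are (1, 5), (4, 2), (-4, -6) — 3 points.

3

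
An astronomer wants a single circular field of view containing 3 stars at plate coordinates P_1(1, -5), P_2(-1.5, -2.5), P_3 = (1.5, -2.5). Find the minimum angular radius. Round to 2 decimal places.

1.80

Side lengths²: P_1P_2² = 12.5, P_1P_3² = 6.5, P_2P_3² = 9.
Since P_1P_2² = 12.5 < 9 + 6.5 = 15.5, the triangle is acute, so the smallest enclosing circle is the circumcircle.
Circumcentre = (0, -3.5), r² = 3.25.
r = √(3.25) ≈ 1.80.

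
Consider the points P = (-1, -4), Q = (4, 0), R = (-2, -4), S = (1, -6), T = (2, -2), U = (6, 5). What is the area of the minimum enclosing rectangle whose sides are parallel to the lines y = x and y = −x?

In coordinates u = x + y, v = x − y the rectangle is axis-aligned; the map (x,y)→(u,v) scales areas by 2.
u-values: -5, 4, -6, -5, 0, 11; range = 11 − (-6) = 17.
v-values: 3, 4, 2, 7, 4, 1; range = 7 − 1 = 6.
Area = (17 × 6) / 2 = 51.

51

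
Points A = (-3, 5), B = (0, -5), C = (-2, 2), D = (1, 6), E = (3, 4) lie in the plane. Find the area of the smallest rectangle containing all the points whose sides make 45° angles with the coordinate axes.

In coordinates u = x + y, v = x − y the rectangle is axis-aligned; the map (x,y)→(u,v) scales areas by 2.
u-values: 2, -5, 0, 7, 7; range = 7 − (-5) = 12.
v-values: -8, 5, -4, -5, -1; range = 5 − (-8) = 13.
Area = (12 × 13) / 2 = 78.

78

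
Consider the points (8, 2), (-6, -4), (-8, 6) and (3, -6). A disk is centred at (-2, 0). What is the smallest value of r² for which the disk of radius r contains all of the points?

The required radius is the distance from (-2, 0) to the farthest point.
Squared distances: 104, 32, 72, 61.
Maximum is 104, attained at (8, 2).

104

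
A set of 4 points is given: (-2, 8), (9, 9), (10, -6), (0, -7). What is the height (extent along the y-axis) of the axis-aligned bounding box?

max y = 9, min y = -7, so height = 16.

16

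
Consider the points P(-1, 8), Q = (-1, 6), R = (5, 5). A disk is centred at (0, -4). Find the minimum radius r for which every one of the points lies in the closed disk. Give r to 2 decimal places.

The required radius is the distance from (0, -4) to the farthest point.
Squared distances: 145, 101, 106.
Maximum is 145, attained at P.
r = √145 ≈ 12.04.

12.04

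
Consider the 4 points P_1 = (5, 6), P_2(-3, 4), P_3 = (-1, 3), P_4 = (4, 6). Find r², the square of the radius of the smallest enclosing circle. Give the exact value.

The farthest pair is P_1–P_2 with squared distance 68. The circle on this segment as diameter has centre (1, 5) and r² = 68/4 = 17.
Check P_3: distance² to centre = 8 ≤ 17, so it lies inside.
All remaining points lie in this disk, and no smaller disk contains both endpoints, so this is the minimum enclosing circle.

17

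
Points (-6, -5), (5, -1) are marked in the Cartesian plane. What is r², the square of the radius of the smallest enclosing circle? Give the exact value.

34.25

The smallest circle enclosing two points has them as diameter endpoints.
Centre = midpoint = (-0.5, -3); r² = |(-6, -5)−(5, -1)|²/4 = 137/4 = 34.25.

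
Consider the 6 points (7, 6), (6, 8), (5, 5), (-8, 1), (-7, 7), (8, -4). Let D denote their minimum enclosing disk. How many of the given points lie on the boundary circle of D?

By Welzl's lemma the MEC is supported by two points (diametrically opposite) or three points (on a circumcircle).
The farthest pair is (-7, 7)–(8, -4) with squared distance 346. The circle on this segment as diameter has centre (0.5, 1.5) and r² = 346/4 = 86.5.
Check (7, 6): distance² to centre = 62.5 ≤ 86.5, so it lies inside.
All remaining points lie in this disk, and no smaller disk contains both endpoints, so this is the minimum enclosing circle.
The points at distance exactly r from the centre are (-7, 7), (8, -4) — 2 points.

2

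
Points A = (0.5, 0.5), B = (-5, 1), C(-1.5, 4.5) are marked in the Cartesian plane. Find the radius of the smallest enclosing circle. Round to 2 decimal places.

Side lengths²: AB² = 30.5, AC² = 20, BC² = 24.5.
Since AB² = 30.5 < 24.5 + 20 = 44.5, the triangle is acute, so the smallest enclosing circle is the circumcircle.
Circumcentre = (-13/6, 5/3), r² = 305/36.
r = √(305/36) ≈ 2.91.

2.91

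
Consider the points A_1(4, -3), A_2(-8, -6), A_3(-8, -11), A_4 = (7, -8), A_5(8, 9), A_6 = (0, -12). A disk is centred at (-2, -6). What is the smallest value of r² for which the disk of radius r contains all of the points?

The required radius is the distance from (-2, -6) to the farthest point.
Squared distances: 45, 36, 61, 85, 325, 40.
Maximum is 325, attained at A_5.

325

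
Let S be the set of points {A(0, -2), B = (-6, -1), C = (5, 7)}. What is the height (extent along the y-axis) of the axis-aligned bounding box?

max y = 7, min y = -2, so height = 9.

9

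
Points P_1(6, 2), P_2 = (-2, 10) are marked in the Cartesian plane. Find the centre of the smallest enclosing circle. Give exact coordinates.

The smallest circle enclosing two points has them as diameter endpoints.
Centre = midpoint = (2, 6); r² = |P_1P_2|²/4 = 128/4 = 32.
Centre = (2, 6).

(2, 6)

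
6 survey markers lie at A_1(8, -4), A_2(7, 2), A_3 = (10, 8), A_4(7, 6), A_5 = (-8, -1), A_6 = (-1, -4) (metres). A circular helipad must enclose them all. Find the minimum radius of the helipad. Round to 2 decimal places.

10.06

A smallest enclosing disk is always determined by at most three of the input points on its boundary.
The minimum enclosing circle is determined by three boundary points: A_1, A_3, A_5.
Their circumcentre is (12/11, 73/22) with r² = 49025/484.
The farthest remaining point A_6 is at distance² 28037/484 ≤ 49025/484.
r = √(49025/484) ≈ 10.06.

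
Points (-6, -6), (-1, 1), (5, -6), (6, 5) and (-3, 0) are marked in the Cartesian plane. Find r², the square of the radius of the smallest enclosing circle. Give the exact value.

66.25

A smallest enclosing disk is always determined by at most three of the input points on its boundary.
The farthest pair is (-6, -6)–(6, 5) with squared distance 265. The circle on this segment as diameter has centre (0, -0.5) and r² = 265/4 = 66.25.
Check (-1, 1): distance² to centre = 3.25 ≤ 66.25, so it lies inside.
All remaining points lie in this disk, and no smaller disk contains both endpoints, so this is the minimum enclosing circle.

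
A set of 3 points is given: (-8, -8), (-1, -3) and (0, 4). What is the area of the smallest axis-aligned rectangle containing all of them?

x ranges over [-8, 0], width 8.
y ranges over [-8, 4], height 12.
Area = 8 × 12 = 96.

96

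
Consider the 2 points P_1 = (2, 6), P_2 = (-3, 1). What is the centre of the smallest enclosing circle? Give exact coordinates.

The smallest circle enclosing two points has them as diameter endpoints.
Centre = midpoint = (-0.5, 3.5); r² = |P_1P_2|²/4 = 50/4 = 12.5.
Centre = (-0.5, 3.5).

(-0.5, 3.5)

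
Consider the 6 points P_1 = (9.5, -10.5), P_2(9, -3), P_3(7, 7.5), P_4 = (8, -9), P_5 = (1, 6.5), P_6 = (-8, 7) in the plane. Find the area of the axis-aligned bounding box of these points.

315

x ranges over [-8, 9.5], width 17.5.
y ranges over [-10.5, 7.5], height 18.
Area = 17.5 × 18 = 315.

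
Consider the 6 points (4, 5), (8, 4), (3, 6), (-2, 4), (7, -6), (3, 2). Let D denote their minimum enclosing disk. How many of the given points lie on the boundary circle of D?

3

The minimum enclosing circle of a finite set is fixed by two of the points (as a diameter) or three (as a circumcircle).
The minimum enclosing circle is determined by three boundary points: (8, 4), (-2, 4), (7, -6).
Their circumcentre is (3, -0.55) with r² = 45.7025.
The farthest remaining point (3, 6) is at distance² 42.9025 ≤ 45.7025.
The points at distance exactly r from the centre are (8, 4), (-2, 4), (7, -6) — 3 points.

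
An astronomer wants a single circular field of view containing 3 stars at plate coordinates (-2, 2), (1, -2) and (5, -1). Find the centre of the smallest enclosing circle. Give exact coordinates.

(1.5, 0.5)

Call the three points A, B, C in the order given.
Side lengths²: AB² = 25, AC² = 58, BC² = 17.
Since AC² = 58 ≥ 25 + 17 = 42, the angle opposite AC is not acute, so the smallest enclosing circle has AC as diameter.
Centre = midpoint of AC = (1.5, 0.5), r² = 58/4 = 14.5.
Centre = (1.5, 0.5).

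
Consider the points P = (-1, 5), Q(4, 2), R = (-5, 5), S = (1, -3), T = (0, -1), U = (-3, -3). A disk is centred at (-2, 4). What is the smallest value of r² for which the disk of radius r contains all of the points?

The required radius is the distance from (-2, 4) to the farthest point.
Squared distances: 2, 40, 10, 58, 29, 50.
Maximum is 58, attained at S.

58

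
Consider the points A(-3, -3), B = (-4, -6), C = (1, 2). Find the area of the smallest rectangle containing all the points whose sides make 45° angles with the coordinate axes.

19.5

In coordinates u = x + y, v = x − y the rectangle is axis-aligned; the map (x,y)→(u,v) scales areas by 2.
u-values: -6, -10, 3; range = 3 − (-10) = 13.
v-values: 0, 2, -1; range = 2 − (-1) = 3.
Area = (13 × 3) / 2 = 19.5.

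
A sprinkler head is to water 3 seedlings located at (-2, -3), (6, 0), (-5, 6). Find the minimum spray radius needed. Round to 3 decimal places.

6.269

Call the three points A, B, C in the order given.
Side lengths²: AB² = 73, AC² = 90, BC² = 157.
Since BC² = 157 < 90 + 73 = 163, the triangle is acute, so the smallest enclosing circle is the circumcircle.
Circumcentre = (7/18, 151/54), r² = 57305/1458.
r = √(57305/1458) ≈ 6.269.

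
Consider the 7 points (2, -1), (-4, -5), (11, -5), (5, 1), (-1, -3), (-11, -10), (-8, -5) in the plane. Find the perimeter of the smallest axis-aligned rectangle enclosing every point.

66

Width = max x − min x = 11 − (-11) = 22.
Height = max y − min y = 1 − (-10) = 11.
Perimeter = 2(22 + 11) = 66.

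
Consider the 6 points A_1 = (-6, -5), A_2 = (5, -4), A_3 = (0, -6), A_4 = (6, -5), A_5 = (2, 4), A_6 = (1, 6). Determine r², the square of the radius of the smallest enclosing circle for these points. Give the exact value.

6205/121

By Welzl's lemma the MEC is supported by two points (diametrically opposite) or three points (on a circumcircle).
The minimum enclosing circle is determined by three boundary points: A_1, A_4, A_6.
Their circumcentre is (0, -12/11) with r² = 6205/121.
The farthest remaining point A_2 is at distance² 4049/121 ≤ 6205/121.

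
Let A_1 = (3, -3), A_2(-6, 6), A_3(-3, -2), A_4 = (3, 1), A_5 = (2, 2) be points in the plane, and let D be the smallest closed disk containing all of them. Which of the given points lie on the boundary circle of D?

The farthest pair is A_1–A_2 with squared distance 162. The circle on this segment as diameter has centre (-1.5, 1.5) and r² = 162/4 = 40.5.
Check A_3: distance² to centre = 14.5 ≤ 40.5, so it lies inside.
All remaining points lie in this disk, and no smaller disk contains both endpoints, so this is the minimum enclosing circle.
The points at distance exactly r from the centre are A_1, A_2 — 2 points.

A_1, A_2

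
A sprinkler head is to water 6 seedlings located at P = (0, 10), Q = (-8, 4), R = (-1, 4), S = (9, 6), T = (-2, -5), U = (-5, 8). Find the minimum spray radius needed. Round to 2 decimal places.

8.73

The minimum enclosing circle of a finite set is fixed by two of the points (as a diameter) or three (as a circumcircle).
The minimum enclosing circle is determined by three boundary points: Q, S, T.
Their circumcentre is (0.7, 3.3) with r² = 76.18.
The farthest remaining point U is at distance² 54.58 ≤ 76.18.
r = √(76.18) ≈ 8.73.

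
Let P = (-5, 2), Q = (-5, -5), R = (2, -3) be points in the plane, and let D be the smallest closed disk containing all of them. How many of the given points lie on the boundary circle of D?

3

Side lengths²: PQ² = 49, PR² = 74, QR² = 53.
Since PR² = 74 < 53 + 49 = 102, the triangle is acute, so the smallest enclosing circle is the circumcircle.
Circumcentre = (-31/14, -1.5), r² = 1961/98.
The points at distance exactly r from the centre are P, Q, R — 3 points.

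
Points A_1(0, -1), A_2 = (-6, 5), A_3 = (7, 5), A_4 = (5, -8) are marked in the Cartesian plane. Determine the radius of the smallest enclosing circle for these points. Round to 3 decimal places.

8.615

A smallest enclosing disk is always determined by at most three of the input points on its boundary.
The minimum enclosing circle is determined by three boundary points: A_2, A_3, A_4.
Their circumcentre is (0.5, -17/26) with r² = 25085/338.
The farthest remaining point A_1 is at distance² 125/338 ≤ 25085/338.
r = √(25085/338) ≈ 8.615.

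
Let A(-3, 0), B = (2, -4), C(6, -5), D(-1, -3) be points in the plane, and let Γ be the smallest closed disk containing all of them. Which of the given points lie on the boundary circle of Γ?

A, C

The farthest pair is A–C with squared distance 106. The circle on this segment as diameter has centre (1.5, -2.5) and r² = 106/4 = 26.5.
Check B: distance² to centre = 2.5 ≤ 26.5, so it lies inside.
All remaining points lie in this disk, and no smaller disk contains both endpoints, so this is the minimum enclosing circle.
The points at distance exactly r from the centre are A, C — 2 points.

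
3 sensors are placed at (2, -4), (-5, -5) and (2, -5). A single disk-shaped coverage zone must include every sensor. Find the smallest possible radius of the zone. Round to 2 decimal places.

Call the three points A, B, C in the order given.
Side lengths²: AB² = 50, AC² = 1, BC² = 49.
Since AB² = 50 ≥ 49 + 1 = 50, the angle opposite AB is not acute, so the smallest enclosing circle has AB as diameter.
Centre = midpoint of AB = (-1.5, -4.5), r² = 50/4 = 12.5.
r = √(12.5) ≈ 3.54.

3.54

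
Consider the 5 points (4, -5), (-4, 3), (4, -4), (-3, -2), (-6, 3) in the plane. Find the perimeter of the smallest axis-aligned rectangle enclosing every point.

36

Width = max x − min x = 4 − (-6) = 10.
Height = max y − min y = 3 − (-5) = 8.
Perimeter = 2(10 + 8) = 36.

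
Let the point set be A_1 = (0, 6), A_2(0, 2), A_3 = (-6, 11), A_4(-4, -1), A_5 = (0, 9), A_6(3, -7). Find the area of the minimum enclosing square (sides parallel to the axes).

The bounding box has width 9 and height 18.
An axis-aligned square enclosing the set must have side ≥ max(width, height).
So the minimum side is max(9, 18) = 18.
Area = 18² = 324.

324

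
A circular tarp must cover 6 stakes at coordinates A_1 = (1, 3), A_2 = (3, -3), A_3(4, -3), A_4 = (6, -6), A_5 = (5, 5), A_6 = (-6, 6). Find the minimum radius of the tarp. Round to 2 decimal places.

The farthest pair is A_4–A_6 with squared distance 288. The circle on this segment as diameter has centre (0, 0) and r² = 288/4 = 72.
Check A_1: distance² to centre = 10 ≤ 72, so it lies inside.
All remaining points lie in this disk, and no smaller disk contains both endpoints, so this is the minimum enclosing circle.
r = √72 ≈ 8.49.

8.49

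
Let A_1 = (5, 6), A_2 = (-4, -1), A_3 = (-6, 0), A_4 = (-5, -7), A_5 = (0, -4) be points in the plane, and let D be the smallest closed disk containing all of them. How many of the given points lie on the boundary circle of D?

2

The farthest pair is A_1–A_4 with squared distance 269. The circle on this segment as diameter has centre (0, -0.5) and r² = 269/4 = 67.25.
Check A_2: distance² to centre = 16.25 ≤ 67.25, so it lies inside.
All remaining points lie in this disk, and no smaller disk contains both endpoints, so this is the minimum enclosing circle.
The points at distance exactly r from the centre are A_1, A_4 — 2 points.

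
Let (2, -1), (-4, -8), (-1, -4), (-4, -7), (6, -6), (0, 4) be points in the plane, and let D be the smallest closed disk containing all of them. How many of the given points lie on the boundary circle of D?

3

The minimum enclosing circle of a finite set is fixed by two of the points (as a diameter) or three (as a circumcircle).
The minimum enclosing circle is determined by three boundary points: (-4, -8), (6, -6), (0, 4).
Their circumcentre is (1/7, -19/7) with r² = 2210/49.
The farthest remaining point (-4, -7) is at distance² 1741/49 ≤ 2210/49.
The points at distance exactly r from the centre are (-4, -8), (6, -6), (0, 4) — 3 points.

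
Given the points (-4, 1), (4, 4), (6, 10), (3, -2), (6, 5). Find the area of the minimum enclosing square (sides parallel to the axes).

144

The bounding box has width 10 and height 12.
An axis-aligned square enclosing the set must have side ≥ max(width, height).
So the minimum side is max(10, 12) = 12.
Area = 12² = 144.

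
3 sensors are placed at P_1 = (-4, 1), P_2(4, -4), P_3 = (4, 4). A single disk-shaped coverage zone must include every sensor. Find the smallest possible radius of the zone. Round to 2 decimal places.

Side lengths²: P_1P_2² = 89, P_1P_3² = 73, P_2P_3² = 64.
Since P_1P_2² = 89 < 73 + 64 = 137, the triangle is acute, so the smallest enclosing circle is the circumcircle.
Circumcentre = (0.9375, 0), r² = 25.37890625.
r = √(25.37890625) ≈ 5.04.

5.04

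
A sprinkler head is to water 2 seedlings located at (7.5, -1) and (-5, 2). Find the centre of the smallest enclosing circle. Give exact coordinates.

(1.25, 0.5)

The smallest circle enclosing two points has them as diameter endpoints.
Centre = midpoint = (1.25, 0.5); r² = |(7.5, -1)−(-5, 2)|²/4 = 165.25/4 = 41.3125.
Centre = (1.25, 0.5).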